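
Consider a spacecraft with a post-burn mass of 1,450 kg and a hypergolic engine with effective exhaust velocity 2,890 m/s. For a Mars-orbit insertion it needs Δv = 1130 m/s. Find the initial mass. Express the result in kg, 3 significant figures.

m₀/m_f = exp(Δv / v_e) = exp(1130 / 2890.0) = exp(0.3910) = 1.4785.
m₀ = m_f × 1.4785 = 1,450 × 1.4785 = 2,143.83 kg.

initial mass ≈ 2140 kg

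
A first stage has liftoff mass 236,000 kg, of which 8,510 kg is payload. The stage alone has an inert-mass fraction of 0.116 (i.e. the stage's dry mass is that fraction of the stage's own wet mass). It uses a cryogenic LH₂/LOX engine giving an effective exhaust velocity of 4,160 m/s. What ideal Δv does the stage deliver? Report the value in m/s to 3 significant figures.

Stage wet mass = m₀ − payload = 236,000 − 8,510 = 227,490 kg.
Stage dry mass = ε × stage wet mass = 0.116 × 227,490 = 26,388.8 kg.
Burnout mass m_f = stage dry + payload = 26,388.8 + 8,510 = 34,898.8 kg.
By the Tsiolkovsky rocket equation, Δv = v_e · ln(236,000/34,898.8) = 4160.0 × ln(6.762) = 4160.0 × 1.9114 ≈ 7951 m/s.

Δv ≈ 7950 m/s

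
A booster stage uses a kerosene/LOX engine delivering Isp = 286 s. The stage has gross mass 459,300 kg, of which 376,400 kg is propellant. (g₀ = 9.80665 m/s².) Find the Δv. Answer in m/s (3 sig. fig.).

Δv ≈ 4800 m/s

v_e = Isp · g₀ = 286 × 9.80665 = 2804.7 m/s.
m_f = m₀ − m_prop = 459,300 − 376,400 = 82,900 kg.
By the Tsiolkovsky rocket equation, Δv = v_e · ln(m₀/m_f) = 2804.7 × ln(5.54) = 2804.7 × 1.7121 ≈ 4801.8 m/s.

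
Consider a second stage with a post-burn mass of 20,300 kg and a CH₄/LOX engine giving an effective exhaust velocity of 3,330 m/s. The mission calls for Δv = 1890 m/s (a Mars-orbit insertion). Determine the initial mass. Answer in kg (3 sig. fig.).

Rocket equation: m₀/m_f = exp(Δv / v_e) = exp(1890 / 3330.0) = exp(0.5676) = 1.7640.
m₀ = m_f × 1.7640 = 20,300 × 1.7640 = 35,809.2 kg.

initial mass ≈ 35800 kg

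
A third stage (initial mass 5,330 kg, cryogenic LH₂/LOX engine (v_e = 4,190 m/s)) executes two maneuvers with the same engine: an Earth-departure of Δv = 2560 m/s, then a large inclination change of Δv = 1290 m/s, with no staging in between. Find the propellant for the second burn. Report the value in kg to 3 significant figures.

After the first burn: m = 5330 × exp(−2560/4190.0) = 5330 × 0.54282 = 2,893.23 kg.
After the second burn: m = 2,893.23 × exp(−1290/4190.0) = 2,893.23 × 0.73501 = 2,126.55 kg.
Second-burn propellant = 2,893.23 − 2,126.55 = 766.68 kg.

propellant for the second burn ≈ 767 kg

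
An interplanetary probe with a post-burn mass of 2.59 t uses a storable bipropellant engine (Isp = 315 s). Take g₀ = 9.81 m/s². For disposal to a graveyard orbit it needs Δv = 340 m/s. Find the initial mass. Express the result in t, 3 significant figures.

v_e = Isp · g₀ = 315 × 9.81 = 3090.2 m/s.
Rocket equation: m₀/m_f = exp(Δv / v_e) = exp(340 / 3090.2) = exp(0.1100) = 1.1163.
m₀ = m_f × 1.1163 = 2.59 × 1.1163 = 2.89122 t.

initial mass ≈ 2.89 t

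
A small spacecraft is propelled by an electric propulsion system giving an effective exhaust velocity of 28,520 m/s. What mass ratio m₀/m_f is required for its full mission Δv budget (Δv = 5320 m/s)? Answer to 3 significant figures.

mass ratio ≈ 1.21

By the Tsiolkovsky rocket equation, m₀/m_f = exp(Δv / v_e) = exp(5320 / 28520.0) = exp(0.1865) = 1.2051.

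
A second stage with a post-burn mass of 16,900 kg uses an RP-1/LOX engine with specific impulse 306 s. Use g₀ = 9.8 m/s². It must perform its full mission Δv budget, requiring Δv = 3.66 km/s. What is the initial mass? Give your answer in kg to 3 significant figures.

v_e = Isp · g₀ = 306 × 9.8 = 2998.8 m/s.
Rocket equation: m₀/m_f = exp(Δv / v_e) = exp(3660 / 2998.8) = exp(1.2205) = 3.3888.
m₀ = m_f × 3.3888 = 16,900 × 3.3888 = 57,270.7 kg.

initial mass ≈ 57300 kg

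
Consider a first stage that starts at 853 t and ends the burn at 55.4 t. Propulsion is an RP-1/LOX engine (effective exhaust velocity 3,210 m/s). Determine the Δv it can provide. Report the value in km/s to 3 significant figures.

Δv = v_e · ln(m₀/m_f) = 3210.0 × ln(15.4) = 3210.0 × 2.7342 ≈ 8776.7 m/s.

Δv ≈ 8.78 km/s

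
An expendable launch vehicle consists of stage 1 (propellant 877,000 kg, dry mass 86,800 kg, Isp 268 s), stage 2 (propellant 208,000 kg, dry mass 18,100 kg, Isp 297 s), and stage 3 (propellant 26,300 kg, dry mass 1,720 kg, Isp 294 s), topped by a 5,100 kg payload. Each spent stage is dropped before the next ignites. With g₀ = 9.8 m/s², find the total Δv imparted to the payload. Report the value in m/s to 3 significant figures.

Δv ≈ 12600 m/s

Ignition mass of stage 1 = 877,000+86,800 + 208,000+18,100 + 26,300+1,720 + 5,100 = 1,223,020 kg.
Stage 1: m₀ = 1,223,020 kg, m_f = 1,223,020 − 877,000 = 346,020 kg; Δv = 268×9.8×ln(3.535) = 2626.4×1.2626 ≈ 3316 m/s.
Stage 2: m₀ = 259,220 kg, m_f = 259,220 − 208,000 = 51,220 kg; Δv = 297×9.8×ln(5.061) = 2910.6×1.6215 ≈ 4720 m/s.
Stage 3: m₀ = 33,120 kg, m_f = 33,120 − 26,300 = 6,820 kg; Δv = 294×9.8×ln(4.856) = 2881.2×1.5803 ≈ 4553 m/s.
Total Δv = 3316 + 4720 + 4553 = 12589 m/s.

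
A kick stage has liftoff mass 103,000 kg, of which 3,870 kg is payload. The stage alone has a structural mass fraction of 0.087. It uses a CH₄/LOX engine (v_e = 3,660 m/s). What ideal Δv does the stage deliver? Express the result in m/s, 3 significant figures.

Stage wet mass = m₀ − payload = 103,000 − 3,870 = 99,130 kg.
Stage dry mass = ε × stage wet mass = 0.087 × 99,130 = 8,624.31 kg.
Burnout mass m_f = stage dry + payload = 8,624.31 + 3,870 = 12,494.31 kg.
From the ideal rocket equation, Δv = v_e · ln(103,000/12,494.31) = 3660.0 × ln(8.244) = 3660.0 × 2.1095 ≈ 7721 m/s.

Δv ≈ 7720 m/s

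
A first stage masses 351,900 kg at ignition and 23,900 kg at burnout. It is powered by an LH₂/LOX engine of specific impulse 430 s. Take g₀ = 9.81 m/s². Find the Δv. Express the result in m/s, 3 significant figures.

Δv ≈ 11300 m/s

v_e = Isp · g₀ = 430 × 9.81 = 4218.3 m/s.
From the ideal rocket equation, Δv = v_e · ln(m₀/m_f) = 4218.3 × ln(14.72) = 4218.3 × 2.6895 ≈ 11345.0 m/s.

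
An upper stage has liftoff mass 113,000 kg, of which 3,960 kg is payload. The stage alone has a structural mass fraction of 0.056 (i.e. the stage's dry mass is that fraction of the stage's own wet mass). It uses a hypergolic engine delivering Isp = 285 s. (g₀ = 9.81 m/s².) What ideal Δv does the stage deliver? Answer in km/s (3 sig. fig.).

Stage wet mass = m₀ − payload = 113,000 − 3,960 = 109,040 kg.
Stage dry mass = ε × stage wet mass = 0.056 × 109,040 = 6,106.24 kg.
Burnout mass m_f = stage dry + payload = 6,106.24 + 3,960 = 10,066.24 kg.
v_e = Isp · g₀ = 285 × 9.81 = 2795.9 m/s.
Using Δv = v_e ln(m₀/m_f): Δv = v_e · ln(113,000/10,066.24) = 2795.9 × ln(11.23) = 2795.9 × 2.4182 ≈ 6761 m/s.

Δv ≈ 6.76 km/s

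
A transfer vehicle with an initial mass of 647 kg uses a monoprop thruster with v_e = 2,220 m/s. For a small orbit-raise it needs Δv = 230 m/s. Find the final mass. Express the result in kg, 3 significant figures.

From the ideal rocket equation, m₀/m_f = exp(Δv / v_e) = exp(230 / 2220.0) = exp(0.1036) = 1.1092.
m_f = m₀ / 1.1092 = 647 / 1.1092 = 583.303 kg.

final mass ≈ 583 kg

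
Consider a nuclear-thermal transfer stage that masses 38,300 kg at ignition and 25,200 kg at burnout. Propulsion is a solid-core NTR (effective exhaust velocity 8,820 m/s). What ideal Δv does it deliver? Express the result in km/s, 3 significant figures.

From the ideal rocket equation, Δv = v_e · ln(m₀/m_f) = 8820.0 × ln(1.52) = 8820.0 × 0.4186 ≈ 3692.1 m/s.

Δv ≈ 3.69 km/s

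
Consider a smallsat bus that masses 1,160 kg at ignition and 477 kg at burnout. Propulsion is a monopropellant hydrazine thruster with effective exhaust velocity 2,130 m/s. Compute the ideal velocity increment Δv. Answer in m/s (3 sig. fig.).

Δv ≈ 1890 m/s

Δv = v_e · ln(m₀/m_f) = 2130.0 × ln(2.432) = 2130.0 × 0.8887 ≈ 1892.8 m/s.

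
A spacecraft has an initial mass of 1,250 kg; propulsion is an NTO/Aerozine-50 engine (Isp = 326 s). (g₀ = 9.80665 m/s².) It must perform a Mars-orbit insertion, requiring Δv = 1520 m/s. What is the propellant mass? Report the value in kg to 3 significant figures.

v_e = Isp · g₀ = 326 × 9.80665 = 3197.0 m/s.
From the ideal rocket equation, m₀/m_f = exp(Δv / v_e) = exp(1520 / 3197.0) = exp(0.4755) = 1.6087.
m_f = 1,250 / 1.6087 = 777.025 kg, so propellant = m₀ − m_f = 1,250 − 777.025 = 472.975 kg.

propellant mass ≈ 473 kg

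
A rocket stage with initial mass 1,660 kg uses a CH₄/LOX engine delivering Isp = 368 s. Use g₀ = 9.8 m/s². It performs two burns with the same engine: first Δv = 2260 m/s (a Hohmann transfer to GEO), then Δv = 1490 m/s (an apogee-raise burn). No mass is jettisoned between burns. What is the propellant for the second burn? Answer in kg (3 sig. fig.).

v_e = Isp · g₀ = 368 × 9.8 = 3606.4 m/s.
After the first burn: m = 1660 × exp(−2260/3606.4) = 1660 × 0.53437 = 887.054 kg.
After the second burn: m = 887.054 × exp(−1490/3606.4) = 887.054 × 0.66156 = 586.839 kg.
Second-burn propellant = 887.054 − 586.839 = 300.215 kg.

propellant for the second burn ≈ 300 kg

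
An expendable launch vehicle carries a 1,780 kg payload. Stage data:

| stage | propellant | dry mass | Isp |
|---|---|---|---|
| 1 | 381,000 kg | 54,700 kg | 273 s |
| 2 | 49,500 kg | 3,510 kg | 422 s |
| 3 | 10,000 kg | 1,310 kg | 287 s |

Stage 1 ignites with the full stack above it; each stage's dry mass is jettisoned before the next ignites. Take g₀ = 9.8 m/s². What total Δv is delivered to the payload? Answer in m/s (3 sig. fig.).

Ignition mass of stage 1 = 381,000+54,700 + 49,500+3,510 + 10,000+1,310 + 1,780 = 501,800 kg.
Stage 1: m₀ = 501,800 kg, m_f = 501,800 − 381,000 = 120,800 kg; Δv = 273×9.8×ln(4.154) = 2675.4×1.4241 ≈ 3810 m/s.
Stage 2: m₀ = 66,100 kg, m_f = 66,100 − 49,500 = 16,600 kg; Δv = 422×9.8×ln(3.982) = 4135.6×1.3818 ≈ 5714 m/s.
Stage 3: m₀ = 13,090 kg, m_f = 13,090 − 10,000 = 3,090 kg; Δv = 287×9.8×ln(4.236) = 2812.6×1.4437 ≈ 4060 m/s.
Total Δv = 3810 + 5714 + 4060 = 13584 m/s.

Δv ≈ 13600 m/s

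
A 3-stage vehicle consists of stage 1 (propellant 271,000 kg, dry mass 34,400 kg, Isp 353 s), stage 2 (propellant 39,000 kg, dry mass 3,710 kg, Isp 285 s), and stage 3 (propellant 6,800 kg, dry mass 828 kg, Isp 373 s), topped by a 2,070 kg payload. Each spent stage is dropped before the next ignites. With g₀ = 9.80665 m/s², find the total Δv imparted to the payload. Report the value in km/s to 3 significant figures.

Δv ≈ 13.1 km/s

Ignition mass of stage 1 = 271,000+34,400 + 39,000+3,710 + 6,800+828 + 2,070 = 357,808 kg.
Stage 1: m₀ = 357,808 kg, m_f = 357,808 − 271,000 = 86,808 kg; Δv = 353×9.80665×ln(4.122) = 3461.7×1.4163 ≈ 4903 m/s.
Stage 2: m₀ = 52,408 kg, m_f = 52,408 − 39,000 = 13,408 kg; Δv = 285×9.80665×ln(3.909) = 2794.9×1.3632 ≈ 3810 m/s.
Stage 3: m₀ = 9,698 kg, m_f = 9,698 − 6,800 = 2,898 kg; Δv = 373×9.80665×ln(3.346) = 3657.9×1.2079 ≈ 4418 m/s.
Total Δv = 4903 + 3810 + 4418 = 13131 m/s.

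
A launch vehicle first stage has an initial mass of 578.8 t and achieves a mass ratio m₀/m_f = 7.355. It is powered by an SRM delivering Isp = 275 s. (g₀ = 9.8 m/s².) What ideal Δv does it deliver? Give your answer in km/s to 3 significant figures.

Δv ≈ 5.38 km/s

v_e = Isp · g₀ = 275 × 9.8 = 2695.0 m/s.
By the Tsiolkovsky rocket equation, Δv = v_e · ln(7.355) = 2695.0 × 1.9954 ≈ 5377.6 m/s.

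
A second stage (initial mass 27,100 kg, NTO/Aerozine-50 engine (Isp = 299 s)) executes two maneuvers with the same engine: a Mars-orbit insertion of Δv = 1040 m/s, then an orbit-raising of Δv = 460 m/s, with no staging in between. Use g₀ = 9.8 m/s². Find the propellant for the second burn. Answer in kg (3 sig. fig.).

v_e = Isp · g₀ = 299 × 9.8 = 2930.2 m/s.
After the first burn: m = 27100 × exp(−1040/2930.2) = 27100 × 0.70123 = 19,003.3 kg.
After the second burn: m = 19,003.3 × exp(−460/2930.2) = 19,003.3 × 0.85472 = 16,242.5 kg.
Second-burn propellant = 19,003.3 − 16,242.5 = 2,760.8 kg.

propellant for the second burn ≈ 2760 kg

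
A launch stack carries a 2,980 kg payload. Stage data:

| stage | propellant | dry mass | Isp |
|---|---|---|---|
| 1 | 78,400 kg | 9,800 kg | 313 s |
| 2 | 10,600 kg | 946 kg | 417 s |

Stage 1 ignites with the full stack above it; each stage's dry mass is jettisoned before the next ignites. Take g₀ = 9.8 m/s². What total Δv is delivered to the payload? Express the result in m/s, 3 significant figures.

Δv ≈ 9770 m/s

Ignition mass of stage 1 = 78,400+9,800 + 10,600+946 + 2,980 = 102,726 kg.
Stage 1: m₀ = 102,726 kg, m_f = 102,726 − 78,400 = 24,326 kg; Δv = 313×9.8×ln(4.223) = 3067.4×1.4405 ≈ 4419 m/s.
Stage 2: m₀ = 14,526 kg, m_f = 14,526 − 10,600 = 3,926 kg; Δv = 417×9.8×ln(3.7) = 4086.6×1.3083 ≈ 5347 m/s.
Total Δv = 4419 + 5347 = 9766 m/s.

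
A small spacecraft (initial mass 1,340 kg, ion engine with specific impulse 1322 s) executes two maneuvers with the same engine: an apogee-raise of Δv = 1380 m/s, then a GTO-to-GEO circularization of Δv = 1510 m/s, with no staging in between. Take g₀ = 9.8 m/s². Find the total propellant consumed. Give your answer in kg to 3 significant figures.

v_e = Isp · g₀ = 1322 × 9.8 = 12955.6 m/s.
After the first burn: m = 1340 × exp(−1380/12955.6) = 1340 × 0.89896 = 1,204.61 kg.
After the second burn: m = 1,204.61 × exp(−1510/12955.6) = 1,204.61 × 0.88998 = 1,072.08 kg.
Total propellant = m₀ − m_final = 1340 − 1,072.08 = 267.92 kg.

total propellant consumed ≈ 268 kg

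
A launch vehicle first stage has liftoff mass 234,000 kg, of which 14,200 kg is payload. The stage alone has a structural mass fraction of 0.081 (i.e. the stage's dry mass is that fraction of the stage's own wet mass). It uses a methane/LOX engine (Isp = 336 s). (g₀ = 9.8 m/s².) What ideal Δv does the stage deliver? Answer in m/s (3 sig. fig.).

Δv ≈ 6550 m/s

Stage wet mass = m₀ − payload = 234,000 − 14,200 = 219,800 kg.
Stage dry mass = ε × stage wet mass = 0.081 × 219,800 = 17,803.8 kg.
Burnout mass m_f = stage dry + payload = 17,803.8 + 14,200 = 32,003.8 kg.
v_e = Isp · g₀ = 336 × 9.8 = 3292.8 m/s.
By the Tsiolkovsky rocket equation, Δv = v_e · ln(234,000/32,003.8) = 3292.8 × ln(7.312) = 3292.8 × 1.9895 ≈ 6551 m/s.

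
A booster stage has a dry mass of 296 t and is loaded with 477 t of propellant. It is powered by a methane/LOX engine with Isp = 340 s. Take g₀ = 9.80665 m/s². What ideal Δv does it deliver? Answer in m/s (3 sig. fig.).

v_e = Isp · g₀ = 340 × 9.80665 = 3334.3 m/s.
m₀ = m_dry + m_prop = 296 + 477 = 773 t.
Δv = v_e · ln(m₀/m_f) = 3334.3 × ln(2.611) = 3334.3 × 0.9599 ≈ 3200.6 m/s.

Δv ≈ 3200 m/s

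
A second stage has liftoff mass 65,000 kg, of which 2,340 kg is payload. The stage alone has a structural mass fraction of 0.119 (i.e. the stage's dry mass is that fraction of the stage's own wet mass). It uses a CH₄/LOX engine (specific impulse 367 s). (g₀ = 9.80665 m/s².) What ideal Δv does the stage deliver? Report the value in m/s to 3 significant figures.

Δv ≈ 6810 m/s

Stage wet mass = m₀ − payload = 65,000 − 2,340 = 62,660 kg.
Stage dry mass = ε × stage wet mass = 0.119 × 62,660 = 7,456.54 kg.
Burnout mass m_f = stage dry + payload = 7,456.54 + 2,340 = 9,796.54 kg.
v_e = Isp · g₀ = 367 × 9.80665 = 3599.0 m/s.
By the Tsiolkovsky rocket equation, Δv = v_e · ln(65,000/9,796.54) = 3599.0 × ln(6.635) = 3599.0 × 1.8924 ≈ 6811 m/s.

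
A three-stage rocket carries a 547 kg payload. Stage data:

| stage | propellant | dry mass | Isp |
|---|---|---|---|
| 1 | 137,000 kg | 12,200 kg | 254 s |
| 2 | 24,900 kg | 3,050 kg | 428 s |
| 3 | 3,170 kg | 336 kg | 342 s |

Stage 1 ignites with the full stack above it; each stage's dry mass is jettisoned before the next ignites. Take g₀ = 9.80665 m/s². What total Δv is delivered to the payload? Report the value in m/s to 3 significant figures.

Δv ≈ 14900 m/s

Ignition mass of stage 1 = 137,000+12,200 + 24,900+3,050 + 3,170+336 + 547 = 181,203 kg.
Stage 1: m₀ = 181,203 kg, m_f = 181,203 − 137,000 = 44,203 kg; Δv = 254×9.80665×ln(4.099) = 2490.9×1.4108 ≈ 3514 m/s.
Stage 2: m₀ = 32,003 kg, m_f = 32,003 − 24,900 = 7,103 kg; Δv = 428×9.80665×ln(4.506) = 4197.2×1.5053 ≈ 6318 m/s.
Stage 3: m₀ = 4,053 kg, m_f = 4,053 − 3,170 = 883 kg; Δv = 342×9.80665×ln(4.59) = 3353.9×1.5239 ≈ 5111 m/s.
Total Δv = 3514 + 6318 + 5111 = 14943 m/s.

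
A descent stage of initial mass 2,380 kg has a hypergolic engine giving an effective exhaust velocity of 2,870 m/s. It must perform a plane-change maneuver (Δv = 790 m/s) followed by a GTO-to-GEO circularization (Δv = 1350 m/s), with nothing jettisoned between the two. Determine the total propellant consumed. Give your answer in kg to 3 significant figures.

total propellant consumed ≈ 1250 kg

After the first burn: m = 2380 × exp(−790/2870.0) = 2380 × 0.75937 = 1,807.3 kg.
After the second burn: m = 1,807.3 × exp(−1350/2870.0) = 1,807.3 × 0.62476 = 1,129.13 kg.
Total propellant = m₀ − m_final = 2380 − 1,129.13 = 1,250.87 kg.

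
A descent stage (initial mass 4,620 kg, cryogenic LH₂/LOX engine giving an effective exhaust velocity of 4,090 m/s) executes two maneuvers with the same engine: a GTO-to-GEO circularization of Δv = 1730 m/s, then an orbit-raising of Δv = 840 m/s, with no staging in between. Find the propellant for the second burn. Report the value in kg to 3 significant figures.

propellant for the second burn ≈ 562 kg

After the first burn: m = 4620 × exp(−1730/4090.0) = 4620 × 0.65509 = 3,026.52 kg.
After the second burn: m = 3,026.52 × exp(−840/4090.0) = 3,026.52 × 0.81434 = 2,464.62 kg.
Second-burn propellant = 3,026.52 − 2,464.62 = 561.9 kg.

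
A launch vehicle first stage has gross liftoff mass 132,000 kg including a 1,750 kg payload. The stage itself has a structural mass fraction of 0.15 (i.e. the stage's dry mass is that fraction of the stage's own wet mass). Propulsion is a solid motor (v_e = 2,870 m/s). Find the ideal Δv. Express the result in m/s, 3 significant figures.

Stage wet mass = m₀ − payload = 132,000 − 1,750 = 130,250 kg.
Stage dry mass = ε × stage wet mass = 0.15 × 130,250 = 19,537.5 kg.
Burnout mass m_f = stage dry + payload = 19,537.5 + 1,750 = 21,287.5 kg.
Rocket equation: Δv = v_e · ln(132,000/21,287.5) = 2870.0 × ln(6.201) = 2870.0 × 1.8247 ≈ 5237 m/s.

Δv ≈ 5240 m/s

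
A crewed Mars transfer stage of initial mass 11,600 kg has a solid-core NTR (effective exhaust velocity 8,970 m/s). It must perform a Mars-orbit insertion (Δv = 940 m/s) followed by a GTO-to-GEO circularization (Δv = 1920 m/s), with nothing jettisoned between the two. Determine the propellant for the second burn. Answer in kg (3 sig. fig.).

propellant for the second burn ≈ 2010 kg

After the first burn: m = 11600 × exp(−940/8970.0) = 11600 × 0.90051 = 10,445.9 kg.
After the second burn: m = 10,445.9 × exp(−1920/8970.0) = 10,445.9 × 0.80731 = 8,433.08 kg.
Second-burn propellant = 10,445.9 − 8,433.08 = 2,012.82 kg.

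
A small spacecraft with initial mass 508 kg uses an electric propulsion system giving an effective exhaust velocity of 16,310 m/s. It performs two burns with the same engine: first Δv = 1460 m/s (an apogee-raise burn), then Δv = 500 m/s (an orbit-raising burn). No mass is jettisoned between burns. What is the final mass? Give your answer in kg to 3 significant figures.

After the first burn: m = 508 × exp(−1460/16310.0) = 508 × 0.91437 = 464.5 kg.
After the second burn: m = 464.5 × exp(−500/16310.0) = 464.5 × 0.96981 = 450.477 kg.

final mass ≈ 450 kg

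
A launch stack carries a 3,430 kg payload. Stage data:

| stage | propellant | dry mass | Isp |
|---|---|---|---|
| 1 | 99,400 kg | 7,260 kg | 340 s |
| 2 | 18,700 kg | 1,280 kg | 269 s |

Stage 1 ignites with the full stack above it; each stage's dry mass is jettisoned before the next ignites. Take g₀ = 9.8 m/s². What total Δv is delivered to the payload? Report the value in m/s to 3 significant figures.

Δv ≈ 9040 m/s

Ignition mass of stage 1 = 99,400+7,260 + 18,700+1,280 + 3,430 = 130,070 kg.
Stage 1: m₀ = 130,070 kg, m_f = 130,070 − 99,400 = 30,670 kg; Δv = 340×9.8×ln(4.241) = 3332.0×1.4448 ≈ 4814 m/s.
Stage 2: m₀ = 23,410 kg, m_f = 23,410 − 18,700 = 4,710 kg; Δv = 269×9.8×ln(4.97) = 2636.2×1.6035 ≈ 4227 m/s.
Total Δv = 4814 + 4227 = 9041 m/s.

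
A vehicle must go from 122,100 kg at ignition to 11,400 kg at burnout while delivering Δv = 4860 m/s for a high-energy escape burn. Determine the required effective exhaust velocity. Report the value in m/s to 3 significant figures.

ln(m₀/m_f) = ln(122100/11400) = ln(10.71) = 2.3712.
From the ideal rocket equation, v_e = Δv / ln(m₀/m_f) = 4860 / 2.3712 = 2049.6 m/s.

v_e ≈ 2050 m/s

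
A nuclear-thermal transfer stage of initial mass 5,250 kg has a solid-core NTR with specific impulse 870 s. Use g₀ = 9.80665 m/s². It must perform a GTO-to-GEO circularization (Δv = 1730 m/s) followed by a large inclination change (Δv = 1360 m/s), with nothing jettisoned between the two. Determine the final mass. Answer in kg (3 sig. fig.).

final mass ≈ 3650 kg

v_e = Isp · g₀ = 870 × 9.80665 = 8531.8 m/s.
After the first burn: m = 5250 × exp(−1730/8531.8) = 5250 × 0.81647 = 4,286.47 kg.
After the second burn: m = 4,286.47 × exp(−1360/8531.8) = 4,286.47 × 0.85265 = 3,654.86 kg.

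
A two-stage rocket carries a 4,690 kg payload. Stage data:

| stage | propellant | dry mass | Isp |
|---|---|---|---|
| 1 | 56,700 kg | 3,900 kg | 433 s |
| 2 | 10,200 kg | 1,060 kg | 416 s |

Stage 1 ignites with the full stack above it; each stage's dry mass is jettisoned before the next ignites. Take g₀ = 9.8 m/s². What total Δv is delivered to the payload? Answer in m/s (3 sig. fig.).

Δv ≈ 9890 m/s

Ignition mass of stage 1 = 56,700+3,900 + 10,200+1,060 + 4,690 = 76,550 kg.
Stage 1: m₀ = 76,550 kg, m_f = 76,550 − 56,700 = 19,850 kg; Δv = 433×9.8×ln(3.856) = 4243.4×1.3497 ≈ 5727 m/s.
Stage 2: m₀ = 15,950 kg, m_f = 15,950 − 10,200 = 5,750 kg; Δv = 416×9.8×ln(2.774) = 4076.8×1.0203 ≈ 4159 m/s.
Total Δv = 5727 + 4159 = 9886 m/s.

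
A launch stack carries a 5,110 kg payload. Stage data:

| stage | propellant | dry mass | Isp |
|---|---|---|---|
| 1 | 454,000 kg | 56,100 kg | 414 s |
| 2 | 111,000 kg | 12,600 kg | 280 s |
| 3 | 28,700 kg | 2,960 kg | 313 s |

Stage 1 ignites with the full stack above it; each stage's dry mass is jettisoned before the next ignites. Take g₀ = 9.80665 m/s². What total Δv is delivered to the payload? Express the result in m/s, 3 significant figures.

Ignition mass of stage 1 = 454,000+56,100 + 111,000+12,600 + 28,700+2,960 + 5,110 = 670,470 kg.
Stage 1: m₀ = 670,470 kg, m_f = 670,470 − 454,000 = 216,470 kg; Δv = 414×9.80665×ln(3.097) = 4060.0×1.1305 ≈ 4590 m/s.
Stage 2: m₀ = 160,370 kg, m_f = 160,370 − 111,000 = 49,370 kg; Δv = 280×9.80665×ln(3.248) = 2745.9×1.1781 ≈ 3235 m/s.
Stage 3: m₀ = 36,770 kg, m_f = 36,770 − 28,700 = 8,070 kg; Δv = 313×9.80665×ln(4.556) = 3069.5×1.5165 ≈ 4655 m/s.
Total Δv = 4590 + 3235 + 4655 = 12480 m/s.

Δv ≈ 12500 m/s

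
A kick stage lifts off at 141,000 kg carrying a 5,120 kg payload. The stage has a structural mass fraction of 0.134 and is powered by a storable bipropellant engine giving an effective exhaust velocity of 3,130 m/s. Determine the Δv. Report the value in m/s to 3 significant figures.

Δv ≈ 5630 m/s

Stage wet mass = m₀ − payload = 141,000 − 5,120 = 135,880 kg.
Stage dry mass = ε × stage wet mass = 0.134 × 135,880 = 18,207.9 kg.
Burnout mass m_f = stage dry + payload = 18,207.9 + 5,120 = 23,327.9 kg.
Δv = v_e · ln(141,000/23,327.9) = 3130.0 × ln(6.044) = 3130.0 × 1.7991 ≈ 5631 m/s.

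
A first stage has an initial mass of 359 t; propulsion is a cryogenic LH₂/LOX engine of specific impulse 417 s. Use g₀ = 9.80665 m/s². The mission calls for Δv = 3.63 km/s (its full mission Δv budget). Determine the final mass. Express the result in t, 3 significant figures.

final mass ≈ 148 t

v_e = Isp · g₀ = 417 × 9.80665 = 4089.4 m/s.
Using Δv = v_e ln(m₀/m_f): m₀/m_f = exp(Δv / v_e) = exp(3630 / 4089.4) = exp(0.8877) = 2.4295.
m_f = m₀ / 2.4295 = 359 / 2.4295 = 147.767 t.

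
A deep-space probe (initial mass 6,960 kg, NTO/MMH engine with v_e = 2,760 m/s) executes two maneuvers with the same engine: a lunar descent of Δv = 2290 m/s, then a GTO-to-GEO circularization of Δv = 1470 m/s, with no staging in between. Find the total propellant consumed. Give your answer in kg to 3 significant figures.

After the first burn: m = 6960 × exp(−2290/2760.0) = 6960 × 0.43618 = 3,035.81 kg.
After the second burn: m = 3,035.81 × exp(−1470/2760.0) = 3,035.81 × 0.58707 = 1,782.23 kg.
Total propellant = m₀ − m_final = 6960 − 1,782.23 = 5,177.77 kg.

total propellant consumed ≈ 5180 kg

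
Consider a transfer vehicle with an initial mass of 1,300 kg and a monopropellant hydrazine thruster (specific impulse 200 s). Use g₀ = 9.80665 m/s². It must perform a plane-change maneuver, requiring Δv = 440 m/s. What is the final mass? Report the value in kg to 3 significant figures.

v_e = Isp · g₀ = 200 × 9.80665 = 1961.3 m/s.
Rocket equation: m₀/m_f = exp(Δv / v_e) = exp(440 / 1961.3) = exp(0.2243) = 1.2515.
m_f = m₀ / 1.2515 = 1,300 / 1.2515 = 1,038.75 kg.

final mass ≈ 1040 kg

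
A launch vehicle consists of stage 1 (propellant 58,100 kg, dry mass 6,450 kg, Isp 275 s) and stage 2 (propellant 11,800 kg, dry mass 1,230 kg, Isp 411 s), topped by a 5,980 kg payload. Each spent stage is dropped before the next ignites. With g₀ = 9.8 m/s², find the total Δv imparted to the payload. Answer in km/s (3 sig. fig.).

Δv ≈ 7.11 km/s

Ignition mass of stage 1 = 58,100+6,450 + 11,800+1,230 + 5,980 = 83,560 kg.
Stage 1: m₀ = 83,560 kg, m_f = 83,560 − 58,100 = 25,460 kg; Δv = 275×9.8×ln(3.282) = 2695.0×1.1885 ≈ 3203 m/s.
Stage 2: m₀ = 19,010 kg, m_f = 19,010 − 11,800 = 7,210 kg; Δv = 411×9.8×ln(2.637) = 4027.8×0.9695 ≈ 3905 m/s.
Total Δv = 3203 + 3905 = 7108 m/s.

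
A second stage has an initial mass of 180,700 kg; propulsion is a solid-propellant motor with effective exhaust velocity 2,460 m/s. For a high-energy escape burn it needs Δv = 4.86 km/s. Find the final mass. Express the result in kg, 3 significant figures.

m₀/m_f = exp(Δv / v_e) = exp(4860 / 2460.0) = exp(1.9756) = 7.2110.
m_f = m₀ / 7.2110 = 180,700 / 7.2110 = 25,058.9 kg.

final mass ≈ 25100 kg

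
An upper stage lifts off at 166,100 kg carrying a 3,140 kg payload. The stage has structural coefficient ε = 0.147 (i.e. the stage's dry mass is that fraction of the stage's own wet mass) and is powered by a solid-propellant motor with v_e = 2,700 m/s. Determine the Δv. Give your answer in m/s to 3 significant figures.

Δv ≈ 4900 m/s

Stage wet mass = m₀ − payload = 166,100 − 3,140 = 162,960 kg.
Stage dry mass = ε × stage wet mass = 0.147 × 162,960 = 23,955.1 kg.
Burnout mass m_f = stage dry + payload = 23,955.1 + 3,140 = 27,095.1 kg.
Δv = v_e · ln(166,100/27,095.1) = 2700.0 × ln(6.13) = 2700.0 × 1.8132 ≈ 4896 m/s.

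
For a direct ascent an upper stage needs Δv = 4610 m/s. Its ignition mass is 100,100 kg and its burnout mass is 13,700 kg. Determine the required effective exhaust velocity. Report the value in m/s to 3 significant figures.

v_e ≈ 2320 m/s

ln(m₀/m_f) = ln(100100/13700) = ln(7.307) = 1.9888.
v_e = Δv / ln(m₀/m_f) = 4610 / 1.9888 = 2318.0 m/s.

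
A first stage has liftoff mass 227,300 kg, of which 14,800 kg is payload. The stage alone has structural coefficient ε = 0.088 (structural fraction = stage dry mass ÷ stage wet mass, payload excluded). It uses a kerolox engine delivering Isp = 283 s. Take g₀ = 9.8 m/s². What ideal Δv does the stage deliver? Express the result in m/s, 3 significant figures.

Stage wet mass = m₀ − payload = 227,300 − 14,800 = 212,500 kg.
Stage dry mass = ε × stage wet mass = 0.088 × 212,500 = 18,700 kg.
Burnout mass m_f = stage dry + payload = 18,700 + 14,800 = 33,500 kg.
v_e = Isp · g₀ = 283 × 9.8 = 2773.4 m/s.
Δv = v_e · ln(227,300/33,500) = 2773.4 × ln(6.785) = 2773.4 × 1.9147 ≈ 5310 m/s.

Δv ≈ 5310 m/s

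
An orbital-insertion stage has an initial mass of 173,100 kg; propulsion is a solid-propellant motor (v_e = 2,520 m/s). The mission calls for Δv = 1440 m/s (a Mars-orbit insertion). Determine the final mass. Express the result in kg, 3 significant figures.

final mass ≈ 97800 kg

From the ideal rocket equation, m₀/m_f = exp(Δv / v_e) = exp(1440 / 2520.0) = exp(0.5714) = 1.7708.
m_f = m₀ / 1.7708 = 173,100 / 1.7708 = 97,752.4 kg.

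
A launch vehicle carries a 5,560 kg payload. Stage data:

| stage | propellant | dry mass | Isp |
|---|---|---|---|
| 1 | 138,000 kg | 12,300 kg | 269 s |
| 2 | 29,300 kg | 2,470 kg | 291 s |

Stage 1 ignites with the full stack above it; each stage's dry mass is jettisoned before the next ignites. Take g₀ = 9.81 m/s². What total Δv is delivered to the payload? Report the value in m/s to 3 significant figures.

Δv ≈ 7900 m/s

Ignition mass of stage 1 = 138,000+12,300 + 29,300+2,470 + 5,560 = 187,630 kg.
Stage 1: m₀ = 187,630 kg, m_f = 187,630 − 138,000 = 49,630 kg; Δv = 269×9.81×ln(3.781) = 2638.9×1.3299 ≈ 3509 m/s.
Stage 2: m₀ = 37,330 kg, m_f = 37,330 − 29,300 = 8,030 kg; Δv = 291×9.81×ln(4.649) = 2854.7×1.5366 ≈ 4387 m/s.
Total Δv = 3509 + 4387 = 7896 m/s.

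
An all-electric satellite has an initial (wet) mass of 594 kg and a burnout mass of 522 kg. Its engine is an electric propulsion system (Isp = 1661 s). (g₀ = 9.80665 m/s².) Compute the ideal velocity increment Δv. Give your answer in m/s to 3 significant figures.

v_e = Isp · g₀ = 1661 × 9.80665 = 16288.8 m/s.
Δv = v_e · ln(m₀/m_f) = 16288.8 × ln(1.138) = 16288.8 × 0.1292 ≈ 2104.7 m/s.

Δv ≈ 2100 m/s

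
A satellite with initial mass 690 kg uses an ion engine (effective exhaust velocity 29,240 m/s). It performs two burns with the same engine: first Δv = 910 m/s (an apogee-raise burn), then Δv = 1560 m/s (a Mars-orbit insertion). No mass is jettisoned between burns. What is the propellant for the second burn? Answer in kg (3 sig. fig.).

propellant for the second burn ≈ 34.7 kg

After the first burn: m = 690 × exp(−910/29240.0) = 690 × 0.96936 = 668.858 kg.
After the second burn: m = 668.858 × exp(−1560/29240.0) = 668.858 × 0.94805 = 634.111 kg.
Second-burn propellant = 668.858 − 634.111 = 34.747 kg.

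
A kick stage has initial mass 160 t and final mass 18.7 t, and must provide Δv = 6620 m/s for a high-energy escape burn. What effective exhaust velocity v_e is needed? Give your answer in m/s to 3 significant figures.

v_e ≈ 3080 m/s

ln(m₀/m_f) = ln(160000/18700) = ln(8.556) = 2.1467.
Rocket equation: v_e = Δv / ln(m₀/m_f) = 6620 / 2.1467 = 3083.9 m/s.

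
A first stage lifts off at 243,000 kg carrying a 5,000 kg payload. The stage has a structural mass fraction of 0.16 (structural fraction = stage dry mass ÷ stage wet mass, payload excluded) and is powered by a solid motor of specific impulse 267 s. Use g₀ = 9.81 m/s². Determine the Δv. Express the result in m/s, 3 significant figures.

Stage wet mass = m₀ − payload = 243,000 − 5,000 = 238,000 kg.
Stage dry mass = ε × stage wet mass = 0.16 × 238,000 = 38,080 kg.
Burnout mass m_f = stage dry + payload = 38,080 + 5,000 = 43,080 kg.
v_e = Isp · g₀ = 267 × 9.81 = 2619.3 m/s.
From the ideal rocket equation, Δv = v_e · ln(243,000/43,080) = 2619.3 × ln(5.641) = 2619.3 × 1.7300 ≈ 4531 m/s.

Δv ≈ 4530 m/s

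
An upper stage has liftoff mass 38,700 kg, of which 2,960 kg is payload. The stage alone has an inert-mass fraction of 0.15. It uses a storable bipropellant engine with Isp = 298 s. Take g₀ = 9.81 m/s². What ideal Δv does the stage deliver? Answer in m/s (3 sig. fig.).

Δv ≈ 4490 m/s

Stage wet mass = m₀ − payload = 38,700 − 2,960 = 35,740 kg.
Stage dry mass = ε × stage wet mass = 0.15 × 35,740 = 5,361 kg.
Burnout mass m_f = stage dry + payload = 5,361 + 2,960 = 8,321 kg.
v_e = Isp · g₀ = 298 × 9.81 = 2923.4 m/s.
From the ideal rocket equation, Δv = v_e · ln(38,700/8,321) = 2923.4 × ln(4.651) = 2923.4 × 1.5371 ≈ 4493 m/s.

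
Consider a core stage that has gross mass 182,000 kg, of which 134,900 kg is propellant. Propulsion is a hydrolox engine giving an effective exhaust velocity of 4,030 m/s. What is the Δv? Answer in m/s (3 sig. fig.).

m_f = m₀ − m_prop = 182,000 − 134,900 = 47,100 kg.
Using Δv = v_e ln(m₀/m_f): Δv = v_e · ln(m₀/m_f) = 4030.0 × ln(3.864) = 4030.0 × 1.3517 ≈ 5447.5 m/s.

Δv ≈ 5450 m/s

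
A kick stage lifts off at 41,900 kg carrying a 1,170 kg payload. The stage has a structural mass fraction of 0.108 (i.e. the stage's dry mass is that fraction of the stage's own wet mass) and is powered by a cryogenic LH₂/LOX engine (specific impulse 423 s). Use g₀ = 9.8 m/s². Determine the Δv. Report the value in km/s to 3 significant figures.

Δv ≈ 8.37 km/s

Stage wet mass = m₀ − payload = 41,900 − 1,170 = 40,730 kg.
Stage dry mass = ε × stage wet mass = 0.108 × 40,730 = 4,398.84 kg.
Burnout mass m_f = stage dry + payload = 4,398.84 + 1,170 = 5,568.84 kg.
v_e = Isp · g₀ = 423 × 9.8 = 4145.4 m/s.
By the Tsiolkovsky rocket equation, Δv = v_e · ln(41,900/5,568.84) = 4145.4 × ln(7.524) = 4145.4 × 2.0181 ≈ 8366 m/s.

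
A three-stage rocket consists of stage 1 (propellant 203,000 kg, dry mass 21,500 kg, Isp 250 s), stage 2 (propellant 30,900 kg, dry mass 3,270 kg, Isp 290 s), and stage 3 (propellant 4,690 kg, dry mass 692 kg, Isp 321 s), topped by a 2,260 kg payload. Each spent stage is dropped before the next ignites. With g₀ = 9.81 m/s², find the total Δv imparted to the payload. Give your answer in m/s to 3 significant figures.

Δv ≈ 10300 m/s

Ignition mass of stage 1 = 203,000+21,500 + 30,900+3,270 + 4,690+692 + 2,260 = 266,312 kg.
Stage 1: m₀ = 266,312 kg, m_f = 266,312 − 203,000 = 63,312 kg; Δv = 250×9.81×ln(4.206) = 2452.5×1.4366 ≈ 3523 m/s.
Stage 2: m₀ = 41,812 kg, m_f = 41,812 − 30,900 = 10,912 kg; Δv = 290×9.81×ln(3.832) = 2844.9×1.3433 ≈ 3822 m/s.
Stage 3: m₀ = 7,642 kg, m_f = 7,642 − 4,690 = 2,952 kg; Δv = 321×9.81×ln(2.589) = 3149.0×0.9512 ≈ 2995 m/s.
Total Δv = 3523 + 3822 + 2995 = 10340 m/s.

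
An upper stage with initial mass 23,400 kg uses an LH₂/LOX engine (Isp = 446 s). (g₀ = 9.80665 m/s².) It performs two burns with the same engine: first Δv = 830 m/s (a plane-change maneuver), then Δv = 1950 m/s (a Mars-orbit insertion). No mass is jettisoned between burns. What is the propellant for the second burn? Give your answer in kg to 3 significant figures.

propellant for the second burn ≈ 6960 kg

v_e = Isp · g₀ = 446 × 9.80665 = 4373.8 m/s.
After the first burn: m = 23400 × exp(−830/4373.8) = 23400 × 0.82715 = 19,355.3 kg.
After the second burn: m = 19,355.3 × exp(−1950/4373.8) = 19,355.3 × 0.64029 = 12,393 kg.
Second-burn propellant = 19,355.3 − 12,393 = 6,962.3 kg.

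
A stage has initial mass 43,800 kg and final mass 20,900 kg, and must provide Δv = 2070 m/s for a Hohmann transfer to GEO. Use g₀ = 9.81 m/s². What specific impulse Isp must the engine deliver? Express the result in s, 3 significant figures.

ln(m₀/m_f) = ln(43800/20900) = ln(2.096) = 0.7399.
Rocket equation: v_e = Δv / ln(m₀/m_f) = 2070 / 0.7399 = 2797.7 m/s.
Isp = v_e / g₀ = 2797.7 / 9.81 = 285.2 s.

Isp ≈ 285 s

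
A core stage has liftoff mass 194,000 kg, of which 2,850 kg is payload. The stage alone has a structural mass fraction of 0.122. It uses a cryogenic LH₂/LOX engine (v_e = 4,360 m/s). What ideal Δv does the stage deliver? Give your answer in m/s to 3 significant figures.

Δv ≈ 8730 m/s

Stage wet mass = m₀ − payload = 194,000 − 2,850 = 191,150 kg.
Stage dry mass = ε × stage wet mass = 0.122 × 191,150 = 23,320.3 kg.
Burnout mass m_f = stage dry + payload = 23,320.3 + 2,850 = 26,170.3 kg.
Δv = v_e · ln(194,000/26,170.3) = 4360.0 × ln(7.413) = 4360.0 × 2.0032 ≈ 8734 m/s.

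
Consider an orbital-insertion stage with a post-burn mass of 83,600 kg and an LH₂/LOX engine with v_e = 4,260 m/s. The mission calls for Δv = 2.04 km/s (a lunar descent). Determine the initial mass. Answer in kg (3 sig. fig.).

By the Tsiolkovsky rocket equation, m₀/m_f = exp(Δv / v_e) = exp(2040 / 4260.0) = exp(0.4789) = 1.6143.
m₀ = m_f × 1.6143 = 83,600 × 1.6143 = 134,955 kg.

initial mass ≈ 135000 kg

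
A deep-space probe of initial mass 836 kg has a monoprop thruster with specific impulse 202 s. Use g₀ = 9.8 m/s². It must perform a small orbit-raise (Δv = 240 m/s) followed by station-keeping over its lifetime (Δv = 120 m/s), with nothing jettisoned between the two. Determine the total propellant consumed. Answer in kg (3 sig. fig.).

v_e = Isp · g₀ = 202 × 9.8 = 1979.6 m/s.
After the first burn: m = 836 × exp(−240/1979.6) = 836 × 0.88582 = 740.546 kg.
After the second burn: m = 740.546 × exp(−120/1979.6) = 740.546 × 0.94118 = 696.987 kg.
Total propellant = m₀ − m_final = 836 − 696.987 = 139.013 kg.

total propellant consumed ≈ 139 kg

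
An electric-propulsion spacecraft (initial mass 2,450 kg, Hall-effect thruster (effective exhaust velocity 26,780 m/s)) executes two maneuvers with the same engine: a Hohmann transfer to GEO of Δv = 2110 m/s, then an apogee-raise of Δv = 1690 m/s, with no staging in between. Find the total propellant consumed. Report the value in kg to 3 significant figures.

total propellant consumed ≈ 324 kg

After the first burn: m = 2450 × exp(−2110/26780.0) = 2450 × 0.92423 = 2,264.36 kg.
After the second burn: m = 2,264.36 × exp(−1690/26780.0) = 2,264.36 × 0.93884 = 2,125.87 kg.
Total propellant = m₀ − m_final = 2450 − 2,125.87 = 324.13 kg.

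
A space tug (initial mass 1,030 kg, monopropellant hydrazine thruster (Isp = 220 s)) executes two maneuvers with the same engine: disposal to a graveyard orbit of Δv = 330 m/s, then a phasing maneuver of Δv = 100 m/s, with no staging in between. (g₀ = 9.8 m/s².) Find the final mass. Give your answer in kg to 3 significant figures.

final mass ≈ 844 kg

v_e = Isp · g₀ = 220 × 9.8 = 2156.0 m/s.
After the first burn: m = 1030 × exp(−330/2156.0) = 1030 × 0.85808 = 883.822 kg.
After the second burn: m = 883.822 × exp(−100/2156.0) = 883.822 × 0.95468 = 843.767 kg.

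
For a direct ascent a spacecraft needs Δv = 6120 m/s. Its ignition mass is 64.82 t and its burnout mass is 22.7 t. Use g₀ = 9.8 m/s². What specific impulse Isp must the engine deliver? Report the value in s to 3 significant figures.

Isp ≈ 595 s

ln(m₀/m_f) = ln(64820/22700) = ln(2.856) = 1.0492.
By the Tsiolkovsky rocket equation, v_e = Δv / ln(m₀/m_f) = 6120 / 1.0492 = 5832.7 m/s.
Isp = v_e / g₀ = 5832.7 / 9.8 = 595.2 s.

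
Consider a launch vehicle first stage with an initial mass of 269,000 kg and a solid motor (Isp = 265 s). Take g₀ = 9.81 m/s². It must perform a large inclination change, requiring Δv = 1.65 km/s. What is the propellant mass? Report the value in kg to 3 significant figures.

propellant mass ≈ 126000 kg

v_e = Isp · g₀ = 265 × 9.81 = 2599.7 m/s.
m₀/m_f = exp(Δv / v_e) = exp(1650 / 2599.7) = exp(0.6347) = 1.8865.
m_f = 269,000 / 1.8865 = 142,592 kg, so propellant = m₀ − m_f = 269,000 − 142,592 = 126,408 kg.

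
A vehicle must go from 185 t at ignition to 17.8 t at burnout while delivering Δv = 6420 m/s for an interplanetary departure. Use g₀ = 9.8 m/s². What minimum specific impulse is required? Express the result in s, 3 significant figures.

Isp ≈ 280 s

ln(m₀/m_f) = ln(185000/17800) = ln(10.39) = 2.3412.
Rocket equation: v_e = Δv / ln(m₀/m_f) = 6420 / 2.3412 = 2742.2 m/s.
Isp = v_e / g₀ = 2742.2 / 9.8 = 279.8 s.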